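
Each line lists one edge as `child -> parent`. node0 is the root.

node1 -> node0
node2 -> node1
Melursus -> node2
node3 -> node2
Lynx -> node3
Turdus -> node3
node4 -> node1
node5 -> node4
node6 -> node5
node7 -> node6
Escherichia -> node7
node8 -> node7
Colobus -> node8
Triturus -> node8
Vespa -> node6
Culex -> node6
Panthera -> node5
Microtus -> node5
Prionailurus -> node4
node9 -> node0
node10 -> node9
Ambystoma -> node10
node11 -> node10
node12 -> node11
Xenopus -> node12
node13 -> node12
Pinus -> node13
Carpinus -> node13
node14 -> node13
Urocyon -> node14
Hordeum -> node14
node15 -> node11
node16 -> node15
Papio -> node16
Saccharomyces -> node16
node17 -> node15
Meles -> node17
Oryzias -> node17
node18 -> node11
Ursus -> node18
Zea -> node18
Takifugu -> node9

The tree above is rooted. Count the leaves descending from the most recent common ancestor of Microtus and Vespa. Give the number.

7

The MRCA of Microtus and Vespa is the node subtending (((Escherichia,(Colobus,Triturus)),Vespa,Culex),Panthera,Microtus).
That clade contains 7 terminal taxa: Colobus, Culex, Escherichia, Microtus, Panthera, Triturus, Vespa.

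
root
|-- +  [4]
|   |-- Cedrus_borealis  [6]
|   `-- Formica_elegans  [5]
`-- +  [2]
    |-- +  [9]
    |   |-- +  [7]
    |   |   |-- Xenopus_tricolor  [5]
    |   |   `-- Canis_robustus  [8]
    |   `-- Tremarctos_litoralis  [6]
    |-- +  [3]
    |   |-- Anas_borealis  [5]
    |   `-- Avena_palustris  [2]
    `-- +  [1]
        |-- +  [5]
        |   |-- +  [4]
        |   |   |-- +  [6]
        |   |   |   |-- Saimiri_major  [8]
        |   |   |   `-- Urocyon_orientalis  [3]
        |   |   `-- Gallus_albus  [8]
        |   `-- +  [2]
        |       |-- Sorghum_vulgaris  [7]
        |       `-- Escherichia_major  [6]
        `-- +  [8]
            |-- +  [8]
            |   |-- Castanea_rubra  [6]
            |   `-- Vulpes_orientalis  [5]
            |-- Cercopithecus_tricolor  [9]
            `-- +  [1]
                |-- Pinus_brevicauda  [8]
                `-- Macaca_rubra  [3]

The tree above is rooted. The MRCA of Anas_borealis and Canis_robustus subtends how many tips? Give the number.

The MRCA of Anas_borealis and Canis_robustus is the node subtending (((Xenopus_tricolor,Canis_robustus),Tremarctos_litoralis),(Anas_borealis,Avena_palustris),((((Saimiri_major,Urocyon_orientalis),Gallus_albus),(Sorghum_vulgaris,Escherichia_major)),((Castanea_rubra,Vulpes_orientalis),Cercopithecus_tricolor,(Pinus_brevicauda,Macaca_rubra)))).
That clade contains 15 terminal taxa: Anas_borealis, Avena_palustris, Canis_robustus, Castanea_rubra, Cercopithecus_tricolor, Escherichia_major, Gallus_albus, Macaca_rubra, Pinus_brevicauda, Saimiri_major, Sorghum_vulgaris, Tremarctos_litoralis, Urocyon_orientalis, Vulpes_orientalis, Xenopus_tricolor.

15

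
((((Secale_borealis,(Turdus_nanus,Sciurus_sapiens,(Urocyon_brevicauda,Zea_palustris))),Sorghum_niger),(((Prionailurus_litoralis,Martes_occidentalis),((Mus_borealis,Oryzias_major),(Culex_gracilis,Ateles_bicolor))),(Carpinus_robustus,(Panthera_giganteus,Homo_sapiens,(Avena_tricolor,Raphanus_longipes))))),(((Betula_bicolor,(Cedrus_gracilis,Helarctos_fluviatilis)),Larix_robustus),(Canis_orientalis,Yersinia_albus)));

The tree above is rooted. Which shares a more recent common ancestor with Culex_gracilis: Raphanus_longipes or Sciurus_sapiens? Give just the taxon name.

The MRCA of Culex_gracilis and Raphanus_longipes subtends (((Prionailurus_litoralis,Martes_occidentalis),((Mus_borealis,Oryzias_major),(Culex_gracilis,Ateles_bicolor))),(Carpinus_robustus,(Panthera_giganteus,Homo_sapiens,(Avena_tricolor,Raphanus_longipes)))) (11 taxa).
The MRCA of Culex_gracilis and Sciurus_sapiens subtends (((Secale_borealis,(Turdus_nanus,Sciurus_sapiens,(Urocyon_brevicauda,Zea_palustris))),Sorghum_niger),(((Prionailurus_litoralis,Martes_occidentalis),((Mus_borealis,Oryzias_major),(Culex_gracilis,Ateles_bicolor))),(Carpinus_robustus,(Panthera_giganteus,Homo_sapiens,(Avena_tricolor,Raphanus_longipes))))) (17 taxa).
The first is nested inside the second, so Culex_gracilis shares a more recent common ancestor with Raphanus_longipes.

Raphanus_longipes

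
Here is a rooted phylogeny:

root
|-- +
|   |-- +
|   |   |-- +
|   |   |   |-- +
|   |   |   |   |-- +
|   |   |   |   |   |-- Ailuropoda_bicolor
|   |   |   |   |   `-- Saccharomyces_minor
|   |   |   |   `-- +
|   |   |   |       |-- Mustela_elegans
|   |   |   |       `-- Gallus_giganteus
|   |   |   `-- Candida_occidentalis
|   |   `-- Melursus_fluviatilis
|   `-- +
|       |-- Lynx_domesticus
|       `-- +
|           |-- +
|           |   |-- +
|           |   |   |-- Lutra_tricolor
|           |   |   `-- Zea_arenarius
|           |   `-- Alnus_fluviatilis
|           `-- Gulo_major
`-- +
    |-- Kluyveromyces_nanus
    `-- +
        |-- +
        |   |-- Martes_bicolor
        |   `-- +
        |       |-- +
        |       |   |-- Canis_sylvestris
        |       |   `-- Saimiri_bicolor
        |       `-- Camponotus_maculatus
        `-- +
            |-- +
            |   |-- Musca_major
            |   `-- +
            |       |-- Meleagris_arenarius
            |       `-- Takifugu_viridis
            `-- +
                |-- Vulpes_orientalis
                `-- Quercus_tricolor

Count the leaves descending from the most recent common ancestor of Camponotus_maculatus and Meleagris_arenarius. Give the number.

The MRCA of Camponotus_maculatus and Meleagris_arenarius is the node subtending ((Martes_bicolor,((Canis_sylvestris,Saimiri_bicolor),Camponotus_maculatus)),((Musca_major,(Meleagris_arenarius,Takifugu_viridis)),(Vulpes_orientalis,Quercus_tricolor))).
That clade contains 9 terminal taxa: Camponotus_maculatus, Canis_sylvestris, Martes_bicolor, Meleagris_arenarius, Musca_major, Quercus_tricolor, Saimiri_bicolor, Takifugu_viridis, Vulpes_orientalis.

9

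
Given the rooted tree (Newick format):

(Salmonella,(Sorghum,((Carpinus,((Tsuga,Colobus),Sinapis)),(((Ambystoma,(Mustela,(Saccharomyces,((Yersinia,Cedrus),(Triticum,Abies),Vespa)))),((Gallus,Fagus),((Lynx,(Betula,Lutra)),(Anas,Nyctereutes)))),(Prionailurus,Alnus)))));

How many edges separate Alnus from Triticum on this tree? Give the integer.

The MRCA of Alnus and Triticum is the node subtending (((Ambystoma,(Mustela,(Saccharomyces,((Yersinia,Cedrus),(Triticum,Abies),Vespa)))),((Gallus,Fagus),((Lynx,(Betula,Lutra)),(Anas,Nyctereutes)))),(Prionailurus,Alnus)).
From Alnus up to that node: 2 branches. From Triticum up to the same node: 7 branches. Total: 2 + 7 = 9.

9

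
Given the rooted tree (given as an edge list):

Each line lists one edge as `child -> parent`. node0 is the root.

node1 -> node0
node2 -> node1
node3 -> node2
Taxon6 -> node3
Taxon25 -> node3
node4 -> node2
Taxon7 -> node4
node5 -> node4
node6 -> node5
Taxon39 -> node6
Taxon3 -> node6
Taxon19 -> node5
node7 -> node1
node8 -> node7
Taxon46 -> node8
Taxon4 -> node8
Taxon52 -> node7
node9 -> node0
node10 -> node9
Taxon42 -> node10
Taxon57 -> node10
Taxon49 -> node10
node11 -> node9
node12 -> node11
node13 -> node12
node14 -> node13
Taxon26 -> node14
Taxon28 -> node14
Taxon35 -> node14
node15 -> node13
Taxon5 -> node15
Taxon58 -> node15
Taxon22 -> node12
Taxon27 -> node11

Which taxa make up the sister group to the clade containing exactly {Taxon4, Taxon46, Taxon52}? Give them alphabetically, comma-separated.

Taxon19, Taxon25, Taxon3, Taxon39, Taxon6, Taxon7

The clade containing exactly {Taxon4, Taxon46, Taxon52} attaches to the tree at the node subtending (((Taxon6,Taxon25),(Taxon7,((Taxon39,Taxon3),Taxon19))),((Taxon46,Taxon4),Taxon52)).
The other lineage descending from that same node — the sister group — is ((Taxon6,Taxon25),(Taxon7,((Taxon39,Taxon3),Taxon19))); its 6 tips in alphabetical order are the answer.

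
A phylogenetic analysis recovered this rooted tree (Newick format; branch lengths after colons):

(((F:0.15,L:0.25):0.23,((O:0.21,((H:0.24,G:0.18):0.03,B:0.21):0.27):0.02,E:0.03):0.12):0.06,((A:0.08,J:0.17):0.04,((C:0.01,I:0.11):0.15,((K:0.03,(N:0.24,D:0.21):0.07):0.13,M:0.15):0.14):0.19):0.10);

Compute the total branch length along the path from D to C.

0.71

The path runs D → … → MRCA → … → C; the MRCA is the node subtending ((C,I),((K,(N,D)),M)).
Branch lengths along that path: 0.21 + 0.07 + 0.13 + 0.14 + 0.15 + 0.01 = 0.71.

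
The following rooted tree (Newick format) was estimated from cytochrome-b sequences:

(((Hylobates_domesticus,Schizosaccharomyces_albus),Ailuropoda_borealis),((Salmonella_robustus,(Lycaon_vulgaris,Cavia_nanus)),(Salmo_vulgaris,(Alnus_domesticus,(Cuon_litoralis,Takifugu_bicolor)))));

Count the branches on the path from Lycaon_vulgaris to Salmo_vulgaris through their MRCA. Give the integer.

5

The MRCA of Lycaon_vulgaris and Salmo_vulgaris is the node subtending ((Salmonella_robustus,(Lycaon_vulgaris,Cavia_nanus)),(Salmo_vulgaris,(Alnus_domesticus,(Cuon_litoralis,Takifugu_bicolor)))).
From Lycaon_vulgaris up to that node: 3 branches. From Salmo_vulgaris up to the same node: 2 branches. Total: 3 + 2 = 5.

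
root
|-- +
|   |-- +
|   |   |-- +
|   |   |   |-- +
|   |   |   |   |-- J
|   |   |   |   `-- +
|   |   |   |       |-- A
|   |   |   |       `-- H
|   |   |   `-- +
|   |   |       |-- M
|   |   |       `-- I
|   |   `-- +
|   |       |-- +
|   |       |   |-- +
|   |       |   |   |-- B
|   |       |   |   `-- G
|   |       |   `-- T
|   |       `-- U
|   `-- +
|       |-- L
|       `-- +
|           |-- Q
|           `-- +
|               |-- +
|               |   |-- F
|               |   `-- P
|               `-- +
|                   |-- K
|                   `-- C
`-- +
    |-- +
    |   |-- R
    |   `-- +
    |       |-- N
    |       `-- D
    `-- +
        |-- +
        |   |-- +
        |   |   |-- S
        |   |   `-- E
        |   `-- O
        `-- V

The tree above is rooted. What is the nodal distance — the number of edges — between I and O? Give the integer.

9

The MRCA of I and O is the root of the tree.
From I up to that node: 5 branches. From O up to the same node: 4 branches. Total: 5 + 4 = 9.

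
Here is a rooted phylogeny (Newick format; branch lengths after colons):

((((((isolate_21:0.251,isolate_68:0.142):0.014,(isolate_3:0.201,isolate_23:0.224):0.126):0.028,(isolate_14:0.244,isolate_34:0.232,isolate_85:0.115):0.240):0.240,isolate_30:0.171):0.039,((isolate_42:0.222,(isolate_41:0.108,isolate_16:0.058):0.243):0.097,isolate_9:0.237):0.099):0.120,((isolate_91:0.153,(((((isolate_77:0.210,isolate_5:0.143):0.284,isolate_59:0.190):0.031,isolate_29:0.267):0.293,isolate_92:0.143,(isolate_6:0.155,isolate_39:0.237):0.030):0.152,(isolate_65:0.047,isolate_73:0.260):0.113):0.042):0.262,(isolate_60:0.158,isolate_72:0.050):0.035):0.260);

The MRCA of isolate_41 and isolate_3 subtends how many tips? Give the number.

12

The MRCA of isolate_41 and isolate_3 is the node subtending (((((isolate_21,isolate_68),(isolate_3,isolate_23)),(isolate_14,isolate_34,isolate_85)),isolate_30),((isolate_42,(isolate_41,isolate_16)),isolate_9)).
That clade contains 12 terminal taxa: isolate_14, isolate_16, isolate_21, isolate_23, isolate_3, isolate_30, isolate_34, isolate_41, isolate_42, isolate_68, isolate_85, isolate_9.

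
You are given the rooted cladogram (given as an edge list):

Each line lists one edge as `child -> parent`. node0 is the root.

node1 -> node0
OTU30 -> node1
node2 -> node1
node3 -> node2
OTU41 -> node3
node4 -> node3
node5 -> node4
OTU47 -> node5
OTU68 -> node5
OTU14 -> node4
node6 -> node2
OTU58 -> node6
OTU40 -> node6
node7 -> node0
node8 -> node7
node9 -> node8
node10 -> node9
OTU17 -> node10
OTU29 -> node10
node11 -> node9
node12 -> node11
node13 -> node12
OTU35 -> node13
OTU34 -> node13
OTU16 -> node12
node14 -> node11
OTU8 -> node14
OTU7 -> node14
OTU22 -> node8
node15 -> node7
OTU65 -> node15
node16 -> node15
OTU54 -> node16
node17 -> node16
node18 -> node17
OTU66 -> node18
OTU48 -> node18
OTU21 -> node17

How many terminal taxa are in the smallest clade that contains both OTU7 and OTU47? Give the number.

20

The MRCA of OTU7 and OTU47 is the root, so the clade is the entire tree.
That clade contains 20 terminal taxa: OTU14, OTU16, OTU17, OTU21, OTU22, OTU29, OTU30, OTU34, OTU35, OTU40, OTU41, OTU47, OTU48, OTU54, OTU58, OTU65, OTU66, OTU68, OTU7, OTU8.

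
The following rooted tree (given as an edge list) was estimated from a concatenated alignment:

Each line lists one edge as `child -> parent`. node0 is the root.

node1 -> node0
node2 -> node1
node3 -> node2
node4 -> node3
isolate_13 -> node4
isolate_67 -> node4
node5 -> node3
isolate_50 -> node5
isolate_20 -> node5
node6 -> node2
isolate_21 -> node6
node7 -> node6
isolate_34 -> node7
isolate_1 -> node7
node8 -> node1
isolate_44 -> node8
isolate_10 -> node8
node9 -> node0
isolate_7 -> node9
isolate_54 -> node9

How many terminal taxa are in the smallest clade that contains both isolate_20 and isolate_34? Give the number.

7

The MRCA of isolate_20 and isolate_34 is the node subtending (((isolate_13,isolate_67),(isolate_50,isolate_20)),(isolate_21,(isolate_34,isolate_1))).
That clade contains 7 terminal taxa: isolate_1, isolate_13, isolate_20, isolate_21, isolate_34, isolate_50, isolate_67.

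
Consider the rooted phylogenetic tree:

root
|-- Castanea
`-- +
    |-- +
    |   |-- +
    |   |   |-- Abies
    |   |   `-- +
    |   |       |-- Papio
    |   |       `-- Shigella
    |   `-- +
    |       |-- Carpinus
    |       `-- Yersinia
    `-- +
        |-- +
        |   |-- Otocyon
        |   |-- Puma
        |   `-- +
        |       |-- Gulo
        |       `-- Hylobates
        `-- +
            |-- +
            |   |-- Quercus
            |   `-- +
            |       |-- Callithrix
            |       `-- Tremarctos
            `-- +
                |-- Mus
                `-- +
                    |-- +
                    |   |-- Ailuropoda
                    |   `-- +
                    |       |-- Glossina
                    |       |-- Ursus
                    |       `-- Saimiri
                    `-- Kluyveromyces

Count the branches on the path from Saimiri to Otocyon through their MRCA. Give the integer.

The MRCA of Saimiri and Otocyon is the node subtending ((Otocyon,Puma,(Gulo,Hylobates)),((Quercus,(Callithrix,Tremarctos)),(Mus,((Ailuropoda,(Glossina,Ursus,Saimiri)),Kluyveromyces)))).
From Saimiri up to that node: 6 branches. From Otocyon up to the same node: 2 branches. Total: 6 + 2 = 8.

8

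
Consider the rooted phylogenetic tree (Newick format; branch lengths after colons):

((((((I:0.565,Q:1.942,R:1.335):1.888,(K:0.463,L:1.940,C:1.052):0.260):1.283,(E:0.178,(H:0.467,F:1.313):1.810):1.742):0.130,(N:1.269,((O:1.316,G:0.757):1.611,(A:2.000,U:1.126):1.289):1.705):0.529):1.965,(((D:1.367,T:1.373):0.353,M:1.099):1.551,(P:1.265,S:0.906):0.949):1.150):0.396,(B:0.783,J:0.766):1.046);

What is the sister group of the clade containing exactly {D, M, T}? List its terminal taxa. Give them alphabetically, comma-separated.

P, S

The clade containing exactly {D, M, T} attaches to the tree at the node subtending (((D,T),M),(P,S)).
The other lineage descending from that same node — the sister group — is (P,S); its 2 tips in alphabetical order are the answer.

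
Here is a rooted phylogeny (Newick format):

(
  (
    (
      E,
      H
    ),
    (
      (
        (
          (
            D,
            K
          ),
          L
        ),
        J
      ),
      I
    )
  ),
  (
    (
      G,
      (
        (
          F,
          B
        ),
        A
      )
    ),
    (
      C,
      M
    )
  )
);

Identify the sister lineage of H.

E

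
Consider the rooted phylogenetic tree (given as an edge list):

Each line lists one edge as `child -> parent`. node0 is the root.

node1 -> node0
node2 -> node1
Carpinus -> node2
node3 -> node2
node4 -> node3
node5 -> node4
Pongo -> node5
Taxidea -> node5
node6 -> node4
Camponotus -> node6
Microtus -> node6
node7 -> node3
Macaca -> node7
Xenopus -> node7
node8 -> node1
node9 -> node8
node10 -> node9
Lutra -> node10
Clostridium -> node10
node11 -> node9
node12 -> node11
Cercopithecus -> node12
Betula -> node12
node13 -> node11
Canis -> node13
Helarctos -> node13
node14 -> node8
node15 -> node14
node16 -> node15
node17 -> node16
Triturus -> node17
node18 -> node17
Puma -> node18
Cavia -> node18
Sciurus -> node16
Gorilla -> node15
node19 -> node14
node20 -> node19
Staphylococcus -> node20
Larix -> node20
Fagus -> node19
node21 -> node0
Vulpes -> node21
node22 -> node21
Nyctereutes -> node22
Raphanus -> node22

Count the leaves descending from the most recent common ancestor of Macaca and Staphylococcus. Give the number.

The MRCA of Macaca and Staphylococcus is the node subtending ((Carpinus,(((Pongo,Taxidea),(Camponotus,Microtus)),(Macaca,Xenopus))),(((Lutra,Clostridium),((Cercopithecus,Betula),(Canis,Helarctos))),((((Triturus,(Puma,Cavia)),Sciurus),Gorilla),((Staphylococcus,Larix),Fagus)))).
That clade contains 21 terminal taxa: Betula, Camponotus, Canis, Carpinus, Cavia, Cercopithecus, Clostridium, Fagus, Gorilla, Helarctos, Larix, Lutra, Macaca, Microtus, Pongo, Puma, Sciurus, Staphylococcus, Taxidea, Triturus, Xenopus.

21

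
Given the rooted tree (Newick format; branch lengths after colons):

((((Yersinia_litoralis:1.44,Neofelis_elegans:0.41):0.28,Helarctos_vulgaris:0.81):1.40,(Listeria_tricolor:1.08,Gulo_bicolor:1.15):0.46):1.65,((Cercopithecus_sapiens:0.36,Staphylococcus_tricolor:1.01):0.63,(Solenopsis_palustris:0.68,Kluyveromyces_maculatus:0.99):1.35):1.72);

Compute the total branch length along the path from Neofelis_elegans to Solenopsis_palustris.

7.49

The path runs Neofelis_elegans → … → MRCA → … → Solenopsis_palustris; the MRCA is the root of the tree.
Branch lengths along that path: 0.41 + 0.28 + 1.40 + 1.65 + 1.72 + 1.35 + 0.68 = 7.49.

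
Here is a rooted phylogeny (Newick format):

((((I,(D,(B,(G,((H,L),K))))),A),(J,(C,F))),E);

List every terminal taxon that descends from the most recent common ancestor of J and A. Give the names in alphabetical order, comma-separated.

Tracing J: it sits inside (J,(C,F)).
Tracing A: it sits inside ((I,(D,(B,(G,((H,L),K))))),A).
The smallest clade enclosing both is (((I,(D,(B,(G,((H,L),K))))),A),(J,(C,F))); the answer is its 11 terminal taxa in alphabetical order.

A, B, C, D, F, G, H, I, J, K, L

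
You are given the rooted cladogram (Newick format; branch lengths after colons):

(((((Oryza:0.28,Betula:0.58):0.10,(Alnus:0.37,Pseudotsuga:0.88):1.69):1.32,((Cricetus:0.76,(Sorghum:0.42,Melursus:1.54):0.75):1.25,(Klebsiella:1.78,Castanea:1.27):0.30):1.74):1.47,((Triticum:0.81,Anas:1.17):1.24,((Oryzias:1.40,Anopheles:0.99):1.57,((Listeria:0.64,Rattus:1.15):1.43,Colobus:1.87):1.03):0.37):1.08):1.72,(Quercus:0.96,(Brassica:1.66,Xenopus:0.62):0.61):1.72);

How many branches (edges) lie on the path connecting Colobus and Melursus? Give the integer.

9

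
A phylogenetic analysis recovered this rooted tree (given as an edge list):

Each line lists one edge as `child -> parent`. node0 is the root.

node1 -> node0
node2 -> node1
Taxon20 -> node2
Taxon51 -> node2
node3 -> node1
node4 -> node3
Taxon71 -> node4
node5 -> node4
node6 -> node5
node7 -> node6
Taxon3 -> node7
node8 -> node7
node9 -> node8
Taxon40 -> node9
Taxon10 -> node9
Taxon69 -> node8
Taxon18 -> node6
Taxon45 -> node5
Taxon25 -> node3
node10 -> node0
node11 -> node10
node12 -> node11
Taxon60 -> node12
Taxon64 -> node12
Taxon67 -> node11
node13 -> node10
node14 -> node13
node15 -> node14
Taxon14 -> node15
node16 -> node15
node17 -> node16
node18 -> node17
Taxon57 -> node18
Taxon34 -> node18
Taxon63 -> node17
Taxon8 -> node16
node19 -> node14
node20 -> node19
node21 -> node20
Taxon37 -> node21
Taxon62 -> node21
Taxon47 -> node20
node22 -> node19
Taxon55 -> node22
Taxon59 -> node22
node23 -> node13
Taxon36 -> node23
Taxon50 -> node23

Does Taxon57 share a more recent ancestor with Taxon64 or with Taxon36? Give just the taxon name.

The MRCA of Taxon57 and Taxon36 subtends (((Taxon14,(((Taxon57,Taxon34),Taxon63),Taxon8)),(((Taxon37,Taxon62),Taxon47),(Taxon55,Taxon59))),(Taxon36,Taxon50)) (12 taxa).
The MRCA of Taxon57 and Taxon64 subtends (((Taxon60,Taxon64),Taxon67),(((Taxon14,(((Taxon57,Taxon34),Taxon63),Taxon8)),(((Taxon37,Taxon62),Taxon47),(Taxon55,Taxon59))),(Taxon36,Taxon50))) (15 taxa).
The first is nested inside the second, so Taxon57 shares a more recent common ancestor with Taxon36.

Taxon36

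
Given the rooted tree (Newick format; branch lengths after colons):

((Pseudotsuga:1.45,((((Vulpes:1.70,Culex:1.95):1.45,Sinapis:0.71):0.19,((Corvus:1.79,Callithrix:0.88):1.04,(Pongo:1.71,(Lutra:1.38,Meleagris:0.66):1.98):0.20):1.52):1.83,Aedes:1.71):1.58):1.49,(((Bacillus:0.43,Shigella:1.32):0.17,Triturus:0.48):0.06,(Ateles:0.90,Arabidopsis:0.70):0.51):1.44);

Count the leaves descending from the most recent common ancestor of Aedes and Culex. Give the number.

9

The MRCA of Aedes and Culex is the node subtending ((((Vulpes,Culex),Sinapis),((Corvus,Callithrix),(Pongo,(Lutra,Meleagris)))),Aedes).
That clade contains 9 terminal taxa: Aedes, Callithrix, Corvus, Culex, Lutra, Meleagris, Pongo, Sinapis, Vulpes.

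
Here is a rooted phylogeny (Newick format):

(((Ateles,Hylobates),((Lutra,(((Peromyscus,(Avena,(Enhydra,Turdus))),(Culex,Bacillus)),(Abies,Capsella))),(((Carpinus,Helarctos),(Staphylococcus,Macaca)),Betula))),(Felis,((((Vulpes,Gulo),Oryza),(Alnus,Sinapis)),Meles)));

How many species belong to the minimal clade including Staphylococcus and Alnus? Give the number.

The MRCA of Staphylococcus and Alnus is the root, so the clade is the entire tree.
That clade contains 23 terminal taxa: Abies, Alnus, Ateles, Avena, Bacillus, Betula, Capsella, Carpinus, Culex, Enhydra, Felis, Gulo, Helarctos, Hylobates, Lutra, Macaca, Meles, Oryza, Peromyscus, Sinapis, Staphylococcus, Turdus, Vulpes.

23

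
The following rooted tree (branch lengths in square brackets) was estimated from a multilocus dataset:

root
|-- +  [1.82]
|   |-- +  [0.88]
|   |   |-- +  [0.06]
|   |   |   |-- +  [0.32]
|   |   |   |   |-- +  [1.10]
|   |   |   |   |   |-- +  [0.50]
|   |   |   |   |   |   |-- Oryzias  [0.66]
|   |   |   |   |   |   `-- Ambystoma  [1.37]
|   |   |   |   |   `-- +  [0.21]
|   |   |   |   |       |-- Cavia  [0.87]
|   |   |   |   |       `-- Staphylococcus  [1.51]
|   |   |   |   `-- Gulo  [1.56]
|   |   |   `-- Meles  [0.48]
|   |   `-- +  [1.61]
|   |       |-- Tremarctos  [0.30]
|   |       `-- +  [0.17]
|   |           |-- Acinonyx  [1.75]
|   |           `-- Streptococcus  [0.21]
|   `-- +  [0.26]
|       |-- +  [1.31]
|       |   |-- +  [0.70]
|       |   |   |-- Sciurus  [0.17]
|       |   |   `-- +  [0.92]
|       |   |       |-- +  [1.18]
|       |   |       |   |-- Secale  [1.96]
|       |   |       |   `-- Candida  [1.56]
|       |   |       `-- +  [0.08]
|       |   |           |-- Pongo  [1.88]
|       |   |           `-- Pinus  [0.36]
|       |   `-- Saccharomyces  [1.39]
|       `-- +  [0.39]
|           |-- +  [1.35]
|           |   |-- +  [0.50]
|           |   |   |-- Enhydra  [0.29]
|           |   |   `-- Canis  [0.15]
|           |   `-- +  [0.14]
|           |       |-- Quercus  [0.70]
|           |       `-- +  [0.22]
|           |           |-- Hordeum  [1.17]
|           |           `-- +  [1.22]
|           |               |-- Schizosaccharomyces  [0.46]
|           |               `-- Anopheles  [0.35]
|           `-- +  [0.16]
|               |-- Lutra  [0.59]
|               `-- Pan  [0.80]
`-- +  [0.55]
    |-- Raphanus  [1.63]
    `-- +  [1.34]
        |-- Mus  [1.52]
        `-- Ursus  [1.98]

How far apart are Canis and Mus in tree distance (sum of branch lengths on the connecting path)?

The path runs Canis → … → MRCA → … → Mus; the MRCA is the root of the tree.
Branch lengths along that path: 0.15 + 0.50 + 1.35 + 0.39 + 0.26 + 1.82 + 0.55 + 1.34 + 1.52 = 7.88.

7.88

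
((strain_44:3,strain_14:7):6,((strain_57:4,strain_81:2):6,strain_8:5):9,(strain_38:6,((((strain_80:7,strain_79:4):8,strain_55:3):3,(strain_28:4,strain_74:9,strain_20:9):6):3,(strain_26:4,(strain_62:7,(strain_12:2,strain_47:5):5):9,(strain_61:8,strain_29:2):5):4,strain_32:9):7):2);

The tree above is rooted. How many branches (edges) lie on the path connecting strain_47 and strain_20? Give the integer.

The MRCA of strain_47 and strain_20 is the node subtending ((((strain_80,strain_79),strain_55),(strain_28,strain_74,strain_20)),(strain_26,(strain_62,(strain_12,strain_47)),(strain_61,strain_29)),strain_32).
From strain_47 up to that node: 4 branches. From strain_20 up to the same node: 3 branches. Total: 4 + 3 = 7.

7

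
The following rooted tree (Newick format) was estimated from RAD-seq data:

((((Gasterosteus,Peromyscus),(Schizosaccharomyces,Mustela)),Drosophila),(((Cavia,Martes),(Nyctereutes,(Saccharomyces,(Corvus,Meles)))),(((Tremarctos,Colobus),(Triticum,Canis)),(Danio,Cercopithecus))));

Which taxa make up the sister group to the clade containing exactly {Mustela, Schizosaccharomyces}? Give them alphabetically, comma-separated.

Gasterosteus, Peromyscus

The clade containing exactly {Mustela, Schizosaccharomyces} attaches to the tree at the node subtending ((Gasterosteus,Peromyscus),(Schizosaccharomyces,Mustela)).
The other lineage descending from that same node — the sister group — is (Gasterosteus,Peromyscus); its 2 tips in alphabetical order are the answer.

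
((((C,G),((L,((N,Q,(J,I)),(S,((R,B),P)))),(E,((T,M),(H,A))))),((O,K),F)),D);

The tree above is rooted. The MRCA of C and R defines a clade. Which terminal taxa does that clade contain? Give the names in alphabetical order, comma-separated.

A, B, C, E, G, H, I, J, L, M, N, P, Q, R, S, T

Tracing C: it sits inside (C,G).
Tracing R: it sits inside (R,B).
The smallest clade enclosing both is ((C,G),((L,((N,Q,(J,I)),(S,((R,B),P)))),(E,((T,M),(H,A))))); the answer is its 16 terminal taxa in alphabetical order.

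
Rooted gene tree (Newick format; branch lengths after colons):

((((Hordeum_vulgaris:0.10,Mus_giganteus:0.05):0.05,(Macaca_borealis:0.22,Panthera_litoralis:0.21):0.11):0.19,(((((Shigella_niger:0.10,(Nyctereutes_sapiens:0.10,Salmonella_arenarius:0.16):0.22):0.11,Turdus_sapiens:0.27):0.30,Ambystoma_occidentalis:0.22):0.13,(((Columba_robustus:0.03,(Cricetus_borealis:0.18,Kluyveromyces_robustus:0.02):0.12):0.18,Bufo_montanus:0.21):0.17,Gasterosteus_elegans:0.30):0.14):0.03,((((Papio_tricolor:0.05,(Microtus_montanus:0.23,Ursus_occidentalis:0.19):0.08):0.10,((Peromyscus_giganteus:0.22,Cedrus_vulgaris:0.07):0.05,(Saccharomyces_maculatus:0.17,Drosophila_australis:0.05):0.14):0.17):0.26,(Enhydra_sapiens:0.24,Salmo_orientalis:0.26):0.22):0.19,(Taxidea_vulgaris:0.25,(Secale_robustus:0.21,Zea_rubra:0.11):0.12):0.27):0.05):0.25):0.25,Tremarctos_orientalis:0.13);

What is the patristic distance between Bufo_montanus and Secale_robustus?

The path runs Bufo_montanus → … → MRCA → … → Secale_robustus; the MRCA is the node subtending (((((Shigella_niger,(Nyctereutes_sapiens,Salmonella_arenarius)),Turdus_sapiens),Ambystoma_occidentalis),(((Columba_robustus,(Cricetus_borealis,Kluyveromyces_robustus)),Bufo_montanus),Gasterosteus_elegans)),((((Papio_tricolor,(Microtus_montanus,Ursus_occidentalis)),((Peromyscus_giganteus,Cedrus_vulgaris),(Saccharomyces_maculatus,Drosophila_australis))),(Enhydra_sapiens,Salmo_orientalis)),(Taxidea_vulgaris,(Secale_robustus,Zea_rubra)))).
Branch lengths along that path: 0.21 + 0.17 + 0.14 + 0.03 + 0.05 + 0.27 + 0.12 + 0.21 = 1.20.

1.20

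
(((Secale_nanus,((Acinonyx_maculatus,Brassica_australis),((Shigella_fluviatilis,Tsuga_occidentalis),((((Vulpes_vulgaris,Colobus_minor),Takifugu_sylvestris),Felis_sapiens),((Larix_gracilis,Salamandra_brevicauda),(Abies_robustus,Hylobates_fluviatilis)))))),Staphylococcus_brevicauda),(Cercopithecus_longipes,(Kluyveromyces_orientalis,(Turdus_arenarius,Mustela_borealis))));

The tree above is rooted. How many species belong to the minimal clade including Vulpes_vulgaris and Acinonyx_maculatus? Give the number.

The MRCA of Vulpes_vulgaris and Acinonyx_maculatus is the node subtending ((Acinonyx_maculatus,Brassica_australis),((Shigella_fluviatilis,Tsuga_occidentalis),((((Vulpes_vulgaris,Colobus_minor),Takifugu_sylvestris),Felis_sapiens),((Larix_gracilis,Salamandra_brevicauda),(Abies_robustus,Hylobates_fluviatilis))))).
That clade contains 12 terminal taxa: Abies_robustus, Acinonyx_maculatus, Brassica_australis, Colobus_minor, Felis_sapiens, Hylobates_fluviatilis, Larix_gracilis, Salamandra_brevicauda, Shigella_fluviatilis, Takifugu_sylvestris, Tsuga_occidentalis, Vulpes_vulgaris.

12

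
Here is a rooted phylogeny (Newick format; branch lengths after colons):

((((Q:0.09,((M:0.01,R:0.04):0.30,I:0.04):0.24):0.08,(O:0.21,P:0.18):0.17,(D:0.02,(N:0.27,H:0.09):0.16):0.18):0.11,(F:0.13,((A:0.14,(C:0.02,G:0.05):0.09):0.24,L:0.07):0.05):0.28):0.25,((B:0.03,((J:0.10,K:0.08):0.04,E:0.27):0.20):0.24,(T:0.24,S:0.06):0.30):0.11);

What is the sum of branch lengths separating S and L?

The path runs S → … → MRCA → … → L; the MRCA is the root of the tree.
Branch lengths along that path: 0.06 + 0.30 + 0.11 + 0.25 + 0.28 + 0.05 + 0.07 = 1.12.

1.12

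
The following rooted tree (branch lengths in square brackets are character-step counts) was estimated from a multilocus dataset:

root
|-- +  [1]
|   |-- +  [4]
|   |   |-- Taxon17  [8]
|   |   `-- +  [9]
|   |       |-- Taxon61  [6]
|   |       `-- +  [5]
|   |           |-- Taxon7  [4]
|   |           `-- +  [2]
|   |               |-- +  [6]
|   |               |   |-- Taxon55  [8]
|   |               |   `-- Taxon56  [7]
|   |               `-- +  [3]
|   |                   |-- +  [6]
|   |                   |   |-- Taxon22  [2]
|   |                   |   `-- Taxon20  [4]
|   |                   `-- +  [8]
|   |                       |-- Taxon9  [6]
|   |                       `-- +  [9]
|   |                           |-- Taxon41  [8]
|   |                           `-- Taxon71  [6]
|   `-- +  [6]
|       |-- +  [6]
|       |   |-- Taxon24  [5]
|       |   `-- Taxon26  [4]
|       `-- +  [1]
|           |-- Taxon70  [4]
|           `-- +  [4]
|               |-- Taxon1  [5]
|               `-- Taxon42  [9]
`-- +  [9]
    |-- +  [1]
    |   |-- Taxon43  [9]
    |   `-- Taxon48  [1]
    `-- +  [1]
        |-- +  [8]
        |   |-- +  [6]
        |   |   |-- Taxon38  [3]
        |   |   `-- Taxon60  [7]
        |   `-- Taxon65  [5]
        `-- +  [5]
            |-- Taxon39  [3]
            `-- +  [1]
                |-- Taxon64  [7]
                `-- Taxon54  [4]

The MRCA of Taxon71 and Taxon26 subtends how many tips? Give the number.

15

The MRCA of Taxon71 and Taxon26 is the node subtending ((Taxon17,(Taxon61,(Taxon7,((Taxon55,Taxon56),((Taxon22,Taxon20),(Taxon9,(Taxon41,Taxon71))))))),((Taxon24,Taxon26),(Taxon70,(Taxon1,Taxon42)))).
That clade contains 15 terminal taxa: Taxon1, Taxon17, Taxon20, Taxon22, Taxon24, Taxon26, Taxon41, Taxon42, Taxon55, Taxon56, Taxon61, Taxon7, Taxon70, Taxon71, Taxon9.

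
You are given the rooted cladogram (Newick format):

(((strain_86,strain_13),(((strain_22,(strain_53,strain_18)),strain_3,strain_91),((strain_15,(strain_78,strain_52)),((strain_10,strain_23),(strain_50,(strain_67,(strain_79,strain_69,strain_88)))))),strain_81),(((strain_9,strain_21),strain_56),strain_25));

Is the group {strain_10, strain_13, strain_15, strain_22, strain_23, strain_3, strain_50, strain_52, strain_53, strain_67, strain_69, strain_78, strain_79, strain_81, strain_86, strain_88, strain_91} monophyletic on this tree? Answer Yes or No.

No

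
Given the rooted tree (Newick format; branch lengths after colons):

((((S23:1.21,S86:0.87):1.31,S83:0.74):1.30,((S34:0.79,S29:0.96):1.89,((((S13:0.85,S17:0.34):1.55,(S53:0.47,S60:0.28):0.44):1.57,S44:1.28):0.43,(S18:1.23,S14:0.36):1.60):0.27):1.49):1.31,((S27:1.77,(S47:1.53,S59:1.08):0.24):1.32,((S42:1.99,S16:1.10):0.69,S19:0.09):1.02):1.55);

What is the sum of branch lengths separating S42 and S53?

11.23

The path runs S42 → … → MRCA → … → S53; the MRCA is the root of the tree.
Branch lengths along that path: 1.99 + 0.69 + 1.02 + 1.55 + 1.31 + 1.49 + 0.27 + 0.43 + 1.57 + 0.44 + 0.47 = 11.23.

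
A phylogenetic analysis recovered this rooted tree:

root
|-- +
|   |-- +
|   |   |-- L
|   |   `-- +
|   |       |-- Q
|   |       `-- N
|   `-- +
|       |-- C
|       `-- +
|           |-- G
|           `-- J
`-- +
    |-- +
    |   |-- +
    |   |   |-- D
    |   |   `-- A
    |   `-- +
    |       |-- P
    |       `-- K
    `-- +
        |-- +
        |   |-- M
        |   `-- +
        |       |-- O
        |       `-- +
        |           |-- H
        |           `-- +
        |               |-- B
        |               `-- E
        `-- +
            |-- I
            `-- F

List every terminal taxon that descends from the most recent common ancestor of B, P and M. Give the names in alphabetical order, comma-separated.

A, B, D, E, F, H, I, K, M, O, P

Tracing B: it sits inside (B,E).
Tracing P: it sits inside (P,K).
Tracing M: it sits inside (M,(O,(H,(B,E)))).
The smallest clade enclosing all 3 is (((D,A),(P,K)),((M,(O,(H,(B,E)))),(I,F))); the answer is its 11 terminal taxa in alphabetical order.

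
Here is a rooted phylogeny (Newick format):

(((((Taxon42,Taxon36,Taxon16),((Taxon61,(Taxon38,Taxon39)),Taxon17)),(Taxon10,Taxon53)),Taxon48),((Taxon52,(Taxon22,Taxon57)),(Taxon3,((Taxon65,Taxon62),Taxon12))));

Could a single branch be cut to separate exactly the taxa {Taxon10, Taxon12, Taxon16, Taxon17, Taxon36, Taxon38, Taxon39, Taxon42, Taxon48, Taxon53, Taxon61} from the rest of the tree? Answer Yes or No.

The MRCA of the listed taxa is the root, so the smallest clade containing them is the whole tree.
That clade also contains Taxon22, Taxon3, Taxon52, Taxon57, Taxon62, Taxon65, which are not in the proposed group, so the group is not monophyletic.

No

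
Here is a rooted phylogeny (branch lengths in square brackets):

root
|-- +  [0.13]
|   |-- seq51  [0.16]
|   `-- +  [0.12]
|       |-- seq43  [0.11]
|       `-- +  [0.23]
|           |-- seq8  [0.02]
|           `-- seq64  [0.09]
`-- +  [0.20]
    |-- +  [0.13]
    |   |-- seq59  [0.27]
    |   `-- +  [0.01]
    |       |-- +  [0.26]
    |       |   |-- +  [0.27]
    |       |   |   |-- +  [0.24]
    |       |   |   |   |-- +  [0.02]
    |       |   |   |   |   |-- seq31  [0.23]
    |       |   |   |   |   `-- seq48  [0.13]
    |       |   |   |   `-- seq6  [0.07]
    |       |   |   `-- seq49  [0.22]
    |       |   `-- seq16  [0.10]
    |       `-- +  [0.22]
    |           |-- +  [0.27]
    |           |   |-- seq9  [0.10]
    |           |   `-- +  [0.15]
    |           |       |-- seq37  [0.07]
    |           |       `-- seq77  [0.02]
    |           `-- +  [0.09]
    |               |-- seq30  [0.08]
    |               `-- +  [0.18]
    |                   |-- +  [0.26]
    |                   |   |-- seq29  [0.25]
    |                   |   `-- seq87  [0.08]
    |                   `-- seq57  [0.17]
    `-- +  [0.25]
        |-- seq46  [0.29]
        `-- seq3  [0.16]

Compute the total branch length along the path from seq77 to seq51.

The path runs seq77 → … → MRCA → … → seq51; the MRCA is the root of the tree.
Branch lengths along that path: 0.02 + 0.15 + 0.27 + 0.22 + 0.01 + 0.13 + 0.20 + 0.13 + 0.16 = 1.29.

1.29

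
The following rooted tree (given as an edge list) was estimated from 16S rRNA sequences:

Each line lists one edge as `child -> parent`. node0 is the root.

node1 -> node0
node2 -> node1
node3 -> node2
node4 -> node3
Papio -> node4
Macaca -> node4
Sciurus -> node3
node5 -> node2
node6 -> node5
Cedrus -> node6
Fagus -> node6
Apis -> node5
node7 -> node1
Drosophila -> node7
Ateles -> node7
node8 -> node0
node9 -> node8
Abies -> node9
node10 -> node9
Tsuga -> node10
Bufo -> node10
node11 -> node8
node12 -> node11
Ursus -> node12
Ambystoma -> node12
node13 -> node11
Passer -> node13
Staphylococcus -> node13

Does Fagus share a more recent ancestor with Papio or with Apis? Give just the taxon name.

Apis

The MRCA of Fagus and Apis subtends ((Cedrus,Fagus),Apis) (3 taxa).
The MRCA of Fagus and Papio subtends (((Papio,Macaca),Sciurus),((Cedrus,Fagus),Apis)) (6 taxa).
The first is nested inside the second, so Fagus shares a more recent common ancestor with Apis.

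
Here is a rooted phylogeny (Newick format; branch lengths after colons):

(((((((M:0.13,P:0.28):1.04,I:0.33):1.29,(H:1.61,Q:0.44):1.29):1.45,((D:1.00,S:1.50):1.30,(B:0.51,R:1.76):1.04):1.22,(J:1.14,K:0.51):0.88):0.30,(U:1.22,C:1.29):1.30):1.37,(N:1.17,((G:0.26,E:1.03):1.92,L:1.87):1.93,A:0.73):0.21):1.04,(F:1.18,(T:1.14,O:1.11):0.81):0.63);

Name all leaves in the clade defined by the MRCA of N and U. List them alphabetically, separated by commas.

A, B, C, D, E, G, H, I, J, K, L, M, N, P, Q, R, S, U

Tracing N: it sits inside (N,((G,E),L),A).
Tracing U: it sits inside (U,C).
The smallest clade enclosing both is ((((((M,P),I),(H,Q)),((D,S),(B,R)),(J,K)),(U,C)),(N,((G,E),L),A)); the answer is its 18 terminal taxa in alphabetical order.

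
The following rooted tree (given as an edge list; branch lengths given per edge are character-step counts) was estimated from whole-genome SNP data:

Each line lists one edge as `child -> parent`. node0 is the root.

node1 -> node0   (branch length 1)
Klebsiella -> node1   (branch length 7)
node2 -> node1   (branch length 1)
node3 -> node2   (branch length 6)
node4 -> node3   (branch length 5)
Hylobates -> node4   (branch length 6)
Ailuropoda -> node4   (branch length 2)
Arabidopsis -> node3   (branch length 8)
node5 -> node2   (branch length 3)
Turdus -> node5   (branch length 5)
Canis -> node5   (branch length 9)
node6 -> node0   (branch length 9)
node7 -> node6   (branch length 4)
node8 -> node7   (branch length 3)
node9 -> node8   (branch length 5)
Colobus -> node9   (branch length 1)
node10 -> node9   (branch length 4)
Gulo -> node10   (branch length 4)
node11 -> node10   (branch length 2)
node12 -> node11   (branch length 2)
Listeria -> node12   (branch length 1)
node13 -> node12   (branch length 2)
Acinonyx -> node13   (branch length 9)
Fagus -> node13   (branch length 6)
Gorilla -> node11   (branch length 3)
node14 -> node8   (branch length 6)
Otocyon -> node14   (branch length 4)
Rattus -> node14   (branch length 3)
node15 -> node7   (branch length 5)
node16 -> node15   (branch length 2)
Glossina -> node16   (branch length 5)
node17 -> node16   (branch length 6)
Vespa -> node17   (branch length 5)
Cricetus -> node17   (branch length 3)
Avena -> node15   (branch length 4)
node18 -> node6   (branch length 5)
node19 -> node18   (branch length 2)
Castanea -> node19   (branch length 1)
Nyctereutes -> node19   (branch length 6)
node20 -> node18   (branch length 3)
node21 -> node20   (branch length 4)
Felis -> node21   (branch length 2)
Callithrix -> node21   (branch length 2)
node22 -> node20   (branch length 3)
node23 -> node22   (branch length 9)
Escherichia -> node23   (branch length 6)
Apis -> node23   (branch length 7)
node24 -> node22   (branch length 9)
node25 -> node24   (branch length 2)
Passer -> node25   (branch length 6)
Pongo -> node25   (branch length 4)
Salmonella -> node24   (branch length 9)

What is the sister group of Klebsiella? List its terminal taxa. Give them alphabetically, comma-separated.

Klebsiella attaches to the tree at the node subtending (Klebsiella,(((Hylobates,Ailuropoda),Arabidopsis),(Turdus,Canis))).
The other lineage descending from that same node — the sister group — is (((Hylobates,Ailuropoda),Arabidopsis),(Turdus,Canis)); its 5 tips in alphabetical order are the answer.

Ailuropoda, Arabidopsis, Canis, Hylobates, Turdus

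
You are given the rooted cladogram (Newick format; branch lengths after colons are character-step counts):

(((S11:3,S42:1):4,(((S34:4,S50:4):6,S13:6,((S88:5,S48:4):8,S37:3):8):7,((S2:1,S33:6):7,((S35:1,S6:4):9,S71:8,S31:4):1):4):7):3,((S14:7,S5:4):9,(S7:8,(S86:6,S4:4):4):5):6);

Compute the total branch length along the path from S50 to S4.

46

The path runs S50 → … → MRCA → … → S4; the MRCA is the root of the tree.
Branch lengths along that path: 4 + 6 + 7 + 7 + 3 + 6 + 5 + 4 + 4 = 46.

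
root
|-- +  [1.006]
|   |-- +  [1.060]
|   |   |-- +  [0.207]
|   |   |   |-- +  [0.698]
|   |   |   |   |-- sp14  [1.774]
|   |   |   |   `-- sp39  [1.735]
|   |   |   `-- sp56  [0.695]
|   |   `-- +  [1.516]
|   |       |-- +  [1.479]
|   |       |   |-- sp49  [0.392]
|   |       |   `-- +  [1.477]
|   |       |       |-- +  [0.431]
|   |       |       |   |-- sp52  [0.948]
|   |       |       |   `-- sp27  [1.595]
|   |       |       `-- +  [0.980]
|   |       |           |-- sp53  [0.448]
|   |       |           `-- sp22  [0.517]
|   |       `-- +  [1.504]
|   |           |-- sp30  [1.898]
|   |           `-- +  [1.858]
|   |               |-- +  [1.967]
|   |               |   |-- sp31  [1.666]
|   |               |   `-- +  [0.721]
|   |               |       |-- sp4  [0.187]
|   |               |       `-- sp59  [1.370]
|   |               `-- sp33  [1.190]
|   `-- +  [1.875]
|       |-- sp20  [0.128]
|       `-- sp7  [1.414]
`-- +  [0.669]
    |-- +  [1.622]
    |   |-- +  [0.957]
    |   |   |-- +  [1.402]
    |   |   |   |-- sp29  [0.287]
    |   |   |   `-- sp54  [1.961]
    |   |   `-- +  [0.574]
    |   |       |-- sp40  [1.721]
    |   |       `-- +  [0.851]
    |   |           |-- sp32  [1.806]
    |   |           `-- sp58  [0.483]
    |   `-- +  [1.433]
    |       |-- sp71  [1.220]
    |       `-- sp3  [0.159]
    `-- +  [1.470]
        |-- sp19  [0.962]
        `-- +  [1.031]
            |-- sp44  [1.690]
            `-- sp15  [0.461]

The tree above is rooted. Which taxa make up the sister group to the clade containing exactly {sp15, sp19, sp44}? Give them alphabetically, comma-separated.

sp29, sp3, sp32, sp40, sp54, sp58, sp71

The clade containing exactly {sp15, sp19, sp44} attaches to the tree at the node subtending ((((sp29,sp54),(sp40,(sp32,sp58))),(sp71,sp3)),(sp19,(sp44,sp15))).
The other lineage descending from that same node — the sister group — is (((sp29,sp54),(sp40,(sp32,sp58))),(sp71,sp3)); its 7 tips in alphabetical order are the answer.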